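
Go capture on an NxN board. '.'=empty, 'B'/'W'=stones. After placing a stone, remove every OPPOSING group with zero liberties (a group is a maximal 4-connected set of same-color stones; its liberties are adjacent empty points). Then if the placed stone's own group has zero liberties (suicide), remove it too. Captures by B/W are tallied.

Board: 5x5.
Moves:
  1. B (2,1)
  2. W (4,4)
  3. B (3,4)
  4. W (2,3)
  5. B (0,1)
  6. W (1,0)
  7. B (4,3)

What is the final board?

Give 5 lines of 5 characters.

Move 1: B@(2,1) -> caps B=0 W=0
Move 2: W@(4,4) -> caps B=0 W=0
Move 3: B@(3,4) -> caps B=0 W=0
Move 4: W@(2,3) -> caps B=0 W=0
Move 5: B@(0,1) -> caps B=0 W=0
Move 6: W@(1,0) -> caps B=0 W=0
Move 7: B@(4,3) -> caps B=1 W=0

Answer: .B...
W....
.B.W.
....B
...B.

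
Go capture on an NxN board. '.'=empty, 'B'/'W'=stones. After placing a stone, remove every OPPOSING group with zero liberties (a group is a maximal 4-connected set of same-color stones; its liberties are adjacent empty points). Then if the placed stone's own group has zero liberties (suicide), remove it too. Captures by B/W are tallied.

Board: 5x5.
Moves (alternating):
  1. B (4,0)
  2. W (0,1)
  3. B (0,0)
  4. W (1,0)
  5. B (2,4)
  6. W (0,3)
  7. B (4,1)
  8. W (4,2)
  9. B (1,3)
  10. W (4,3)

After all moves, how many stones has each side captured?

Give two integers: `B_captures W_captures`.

Move 1: B@(4,0) -> caps B=0 W=0
Move 2: W@(0,1) -> caps B=0 W=0
Move 3: B@(0,0) -> caps B=0 W=0
Move 4: W@(1,0) -> caps B=0 W=1
Move 5: B@(2,4) -> caps B=0 W=1
Move 6: W@(0,3) -> caps B=0 W=1
Move 7: B@(4,1) -> caps B=0 W=1
Move 8: W@(4,2) -> caps B=0 W=1
Move 9: B@(1,3) -> caps B=0 W=1
Move 10: W@(4,3) -> caps B=0 W=1

Answer: 0 1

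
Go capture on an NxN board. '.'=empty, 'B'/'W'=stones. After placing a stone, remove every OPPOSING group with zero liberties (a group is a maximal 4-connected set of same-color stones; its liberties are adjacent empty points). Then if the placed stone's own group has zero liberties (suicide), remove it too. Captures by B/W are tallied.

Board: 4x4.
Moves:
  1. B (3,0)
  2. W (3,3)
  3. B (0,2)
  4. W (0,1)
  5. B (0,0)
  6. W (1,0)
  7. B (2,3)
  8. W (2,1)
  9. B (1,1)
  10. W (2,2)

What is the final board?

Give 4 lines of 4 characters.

Answer: .WB.
WB..
.WWB
B..W

Derivation:
Move 1: B@(3,0) -> caps B=0 W=0
Move 2: W@(3,3) -> caps B=0 W=0
Move 3: B@(0,2) -> caps B=0 W=0
Move 4: W@(0,1) -> caps B=0 W=0
Move 5: B@(0,0) -> caps B=0 W=0
Move 6: W@(1,0) -> caps B=0 W=1
Move 7: B@(2,3) -> caps B=0 W=1
Move 8: W@(2,1) -> caps B=0 W=1
Move 9: B@(1,1) -> caps B=0 W=1
Move 10: W@(2,2) -> caps B=0 W=1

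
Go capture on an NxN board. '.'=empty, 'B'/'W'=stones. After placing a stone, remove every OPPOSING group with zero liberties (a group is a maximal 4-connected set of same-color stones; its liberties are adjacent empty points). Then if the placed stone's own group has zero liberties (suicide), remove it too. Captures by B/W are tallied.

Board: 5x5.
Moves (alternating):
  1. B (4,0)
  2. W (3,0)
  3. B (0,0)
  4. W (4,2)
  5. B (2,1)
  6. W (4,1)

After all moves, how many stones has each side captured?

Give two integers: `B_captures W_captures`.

Move 1: B@(4,0) -> caps B=0 W=0
Move 2: W@(3,0) -> caps B=0 W=0
Move 3: B@(0,0) -> caps B=0 W=0
Move 4: W@(4,2) -> caps B=0 W=0
Move 5: B@(2,1) -> caps B=0 W=0
Move 6: W@(4,1) -> caps B=0 W=1

Answer: 0 1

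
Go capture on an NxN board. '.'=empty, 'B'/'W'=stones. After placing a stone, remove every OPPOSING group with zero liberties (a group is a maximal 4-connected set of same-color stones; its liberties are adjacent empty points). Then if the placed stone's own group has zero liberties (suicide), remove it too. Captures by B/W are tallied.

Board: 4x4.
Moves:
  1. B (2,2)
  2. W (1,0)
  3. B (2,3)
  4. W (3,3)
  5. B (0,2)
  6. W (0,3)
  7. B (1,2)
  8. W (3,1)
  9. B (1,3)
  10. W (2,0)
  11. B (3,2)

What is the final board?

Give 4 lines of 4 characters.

Move 1: B@(2,2) -> caps B=0 W=0
Move 2: W@(1,0) -> caps B=0 W=0
Move 3: B@(2,3) -> caps B=0 W=0
Move 4: W@(3,3) -> caps B=0 W=0
Move 5: B@(0,2) -> caps B=0 W=0
Move 6: W@(0,3) -> caps B=0 W=0
Move 7: B@(1,2) -> caps B=0 W=0
Move 8: W@(3,1) -> caps B=0 W=0
Move 9: B@(1,3) -> caps B=1 W=0
Move 10: W@(2,0) -> caps B=1 W=0
Move 11: B@(3,2) -> caps B=2 W=0

Answer: ..B.
W.BB
W.BB
.WB.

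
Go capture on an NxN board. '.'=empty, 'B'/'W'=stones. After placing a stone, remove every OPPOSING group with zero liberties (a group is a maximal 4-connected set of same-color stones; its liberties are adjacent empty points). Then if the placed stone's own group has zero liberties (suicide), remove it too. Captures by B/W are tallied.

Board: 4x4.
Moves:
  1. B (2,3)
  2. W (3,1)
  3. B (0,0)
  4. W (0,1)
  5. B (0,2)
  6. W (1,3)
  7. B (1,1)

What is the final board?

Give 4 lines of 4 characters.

Answer: B.B.
.B.W
...B
.W..

Derivation:
Move 1: B@(2,3) -> caps B=0 W=0
Move 2: W@(3,1) -> caps B=0 W=0
Move 3: B@(0,0) -> caps B=0 W=0
Move 4: W@(0,1) -> caps B=0 W=0
Move 5: B@(0,2) -> caps B=0 W=0
Move 6: W@(1,3) -> caps B=0 W=0
Move 7: B@(1,1) -> caps B=1 W=0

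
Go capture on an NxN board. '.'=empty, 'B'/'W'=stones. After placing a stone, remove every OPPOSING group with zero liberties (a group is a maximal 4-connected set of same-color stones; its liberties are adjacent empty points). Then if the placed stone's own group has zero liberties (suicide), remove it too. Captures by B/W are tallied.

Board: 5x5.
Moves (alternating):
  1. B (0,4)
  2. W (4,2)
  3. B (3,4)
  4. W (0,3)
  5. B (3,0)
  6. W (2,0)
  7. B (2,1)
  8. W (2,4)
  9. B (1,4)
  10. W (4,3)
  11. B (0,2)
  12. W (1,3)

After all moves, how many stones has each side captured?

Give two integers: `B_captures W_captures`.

Move 1: B@(0,4) -> caps B=0 W=0
Move 2: W@(4,2) -> caps B=0 W=0
Move 3: B@(3,4) -> caps B=0 W=0
Move 4: W@(0,3) -> caps B=0 W=0
Move 5: B@(3,0) -> caps B=0 W=0
Move 6: W@(2,0) -> caps B=0 W=0
Move 7: B@(2,1) -> caps B=0 W=0
Move 8: W@(2,4) -> caps B=0 W=0
Move 9: B@(1,4) -> caps B=0 W=0
Move 10: W@(4,3) -> caps B=0 W=0
Move 11: B@(0,2) -> caps B=0 W=0
Move 12: W@(1,3) -> caps B=0 W=2

Answer: 0 2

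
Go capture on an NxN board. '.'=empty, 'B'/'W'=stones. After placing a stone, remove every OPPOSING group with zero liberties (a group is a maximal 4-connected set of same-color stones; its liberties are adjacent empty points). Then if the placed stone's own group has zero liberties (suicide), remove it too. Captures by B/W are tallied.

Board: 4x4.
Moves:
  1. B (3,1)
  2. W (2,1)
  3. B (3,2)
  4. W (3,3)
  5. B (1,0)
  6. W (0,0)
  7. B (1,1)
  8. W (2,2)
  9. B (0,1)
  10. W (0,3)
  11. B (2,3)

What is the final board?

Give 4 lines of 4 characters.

Answer: .B.W
BB..
.WWB
.BB.

Derivation:
Move 1: B@(3,1) -> caps B=0 W=0
Move 2: W@(2,1) -> caps B=0 W=0
Move 3: B@(3,2) -> caps B=0 W=0
Move 4: W@(3,3) -> caps B=0 W=0
Move 5: B@(1,0) -> caps B=0 W=0
Move 6: W@(0,0) -> caps B=0 W=0
Move 7: B@(1,1) -> caps B=0 W=0
Move 8: W@(2,2) -> caps B=0 W=0
Move 9: B@(0,1) -> caps B=1 W=0
Move 10: W@(0,3) -> caps B=1 W=0
Move 11: B@(2,3) -> caps B=2 W=0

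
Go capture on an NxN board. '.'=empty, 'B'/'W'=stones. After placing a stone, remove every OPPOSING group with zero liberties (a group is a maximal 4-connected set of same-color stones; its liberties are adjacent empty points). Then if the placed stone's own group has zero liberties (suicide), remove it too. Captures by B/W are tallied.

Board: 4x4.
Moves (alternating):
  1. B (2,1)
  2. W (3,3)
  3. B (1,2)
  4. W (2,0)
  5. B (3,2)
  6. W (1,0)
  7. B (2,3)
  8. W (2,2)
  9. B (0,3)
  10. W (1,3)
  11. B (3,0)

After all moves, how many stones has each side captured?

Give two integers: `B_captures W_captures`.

Answer: 1 0

Derivation:
Move 1: B@(2,1) -> caps B=0 W=0
Move 2: W@(3,3) -> caps B=0 W=0
Move 3: B@(1,2) -> caps B=0 W=0
Move 4: W@(2,0) -> caps B=0 W=0
Move 5: B@(3,2) -> caps B=0 W=0
Move 6: W@(1,0) -> caps B=0 W=0
Move 7: B@(2,3) -> caps B=1 W=0
Move 8: W@(2,2) -> caps B=1 W=0
Move 9: B@(0,3) -> caps B=1 W=0
Move 10: W@(1,3) -> caps B=1 W=0
Move 11: B@(3,0) -> caps B=1 W=0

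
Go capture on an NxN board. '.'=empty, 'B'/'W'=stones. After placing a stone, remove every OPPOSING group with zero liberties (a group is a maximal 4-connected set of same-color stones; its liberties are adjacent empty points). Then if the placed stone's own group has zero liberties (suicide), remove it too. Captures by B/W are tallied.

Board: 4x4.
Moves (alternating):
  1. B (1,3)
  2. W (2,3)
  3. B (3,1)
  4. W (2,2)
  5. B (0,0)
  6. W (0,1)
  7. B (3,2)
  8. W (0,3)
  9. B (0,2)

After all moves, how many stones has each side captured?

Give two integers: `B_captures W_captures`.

Answer: 1 0

Derivation:
Move 1: B@(1,3) -> caps B=0 W=0
Move 2: W@(2,3) -> caps B=0 W=0
Move 3: B@(3,1) -> caps B=0 W=0
Move 4: W@(2,2) -> caps B=0 W=0
Move 5: B@(0,0) -> caps B=0 W=0
Move 6: W@(0,1) -> caps B=0 W=0
Move 7: B@(3,2) -> caps B=0 W=0
Move 8: W@(0,3) -> caps B=0 W=0
Move 9: B@(0,2) -> caps B=1 W=0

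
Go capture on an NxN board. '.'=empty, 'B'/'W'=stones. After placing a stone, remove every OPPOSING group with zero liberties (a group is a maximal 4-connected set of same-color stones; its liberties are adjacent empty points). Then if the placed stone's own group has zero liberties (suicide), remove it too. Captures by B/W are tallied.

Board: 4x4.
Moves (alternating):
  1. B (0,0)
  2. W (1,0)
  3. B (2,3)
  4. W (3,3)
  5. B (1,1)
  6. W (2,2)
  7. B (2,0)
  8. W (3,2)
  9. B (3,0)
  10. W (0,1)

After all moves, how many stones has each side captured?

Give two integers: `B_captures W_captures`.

Move 1: B@(0,0) -> caps B=0 W=0
Move 2: W@(1,0) -> caps B=0 W=0
Move 3: B@(2,3) -> caps B=0 W=0
Move 4: W@(3,3) -> caps B=0 W=0
Move 5: B@(1,1) -> caps B=0 W=0
Move 6: W@(2,2) -> caps B=0 W=0
Move 7: B@(2,0) -> caps B=1 W=0
Move 8: W@(3,2) -> caps B=1 W=0
Move 9: B@(3,0) -> caps B=1 W=0
Move 10: W@(0,1) -> caps B=1 W=0

Answer: 1 0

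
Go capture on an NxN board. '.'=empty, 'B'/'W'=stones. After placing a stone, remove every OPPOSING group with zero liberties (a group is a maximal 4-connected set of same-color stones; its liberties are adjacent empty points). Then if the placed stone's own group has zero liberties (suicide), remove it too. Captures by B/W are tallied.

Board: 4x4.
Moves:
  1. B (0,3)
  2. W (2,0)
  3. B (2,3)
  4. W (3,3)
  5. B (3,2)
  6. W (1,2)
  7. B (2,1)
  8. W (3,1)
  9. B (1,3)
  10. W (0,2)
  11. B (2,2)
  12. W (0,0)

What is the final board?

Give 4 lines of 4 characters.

Answer: W.WB
..WB
WBBB
.WB.

Derivation:
Move 1: B@(0,3) -> caps B=0 W=0
Move 2: W@(2,0) -> caps B=0 W=0
Move 3: B@(2,3) -> caps B=0 W=0
Move 4: W@(3,3) -> caps B=0 W=0
Move 5: B@(3,2) -> caps B=1 W=0
Move 6: W@(1,2) -> caps B=1 W=0
Move 7: B@(2,1) -> caps B=1 W=0
Move 8: W@(3,1) -> caps B=1 W=0
Move 9: B@(1,3) -> caps B=1 W=0
Move 10: W@(0,2) -> caps B=1 W=0
Move 11: B@(2,2) -> caps B=1 W=0
Move 12: W@(0,0) -> caps B=1 W=0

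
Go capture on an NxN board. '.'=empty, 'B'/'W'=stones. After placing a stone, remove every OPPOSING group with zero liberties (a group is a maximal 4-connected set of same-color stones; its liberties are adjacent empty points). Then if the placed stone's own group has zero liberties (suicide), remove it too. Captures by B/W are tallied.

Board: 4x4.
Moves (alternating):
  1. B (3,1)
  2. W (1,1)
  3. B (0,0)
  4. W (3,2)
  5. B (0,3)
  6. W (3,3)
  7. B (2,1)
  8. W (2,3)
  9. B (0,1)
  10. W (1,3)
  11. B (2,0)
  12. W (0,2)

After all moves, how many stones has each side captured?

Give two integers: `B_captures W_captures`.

Move 1: B@(3,1) -> caps B=0 W=0
Move 2: W@(1,1) -> caps B=0 W=0
Move 3: B@(0,0) -> caps B=0 W=0
Move 4: W@(3,2) -> caps B=0 W=0
Move 5: B@(0,3) -> caps B=0 W=0
Move 6: W@(3,3) -> caps B=0 W=0
Move 7: B@(2,1) -> caps B=0 W=0
Move 8: W@(2,3) -> caps B=0 W=0
Move 9: B@(0,1) -> caps B=0 W=0
Move 10: W@(1,3) -> caps B=0 W=0
Move 11: B@(2,0) -> caps B=0 W=0
Move 12: W@(0,2) -> caps B=0 W=1

Answer: 0 1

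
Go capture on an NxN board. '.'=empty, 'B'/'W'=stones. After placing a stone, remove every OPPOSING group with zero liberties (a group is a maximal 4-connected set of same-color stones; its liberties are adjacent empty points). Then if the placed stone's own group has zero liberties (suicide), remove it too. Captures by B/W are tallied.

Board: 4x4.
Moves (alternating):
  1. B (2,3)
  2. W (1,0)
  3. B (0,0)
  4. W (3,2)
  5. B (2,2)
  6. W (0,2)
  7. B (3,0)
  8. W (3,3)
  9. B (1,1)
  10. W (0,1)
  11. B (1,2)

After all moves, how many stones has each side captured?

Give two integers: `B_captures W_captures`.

Move 1: B@(2,3) -> caps B=0 W=0
Move 2: W@(1,0) -> caps B=0 W=0
Move 3: B@(0,0) -> caps B=0 W=0
Move 4: W@(3,2) -> caps B=0 W=0
Move 5: B@(2,2) -> caps B=0 W=0
Move 6: W@(0,2) -> caps B=0 W=0
Move 7: B@(3,0) -> caps B=0 W=0
Move 8: W@(3,3) -> caps B=0 W=0
Move 9: B@(1,1) -> caps B=0 W=0
Move 10: W@(0,1) -> caps B=0 W=1
Move 11: B@(1,2) -> caps B=0 W=1

Answer: 0 1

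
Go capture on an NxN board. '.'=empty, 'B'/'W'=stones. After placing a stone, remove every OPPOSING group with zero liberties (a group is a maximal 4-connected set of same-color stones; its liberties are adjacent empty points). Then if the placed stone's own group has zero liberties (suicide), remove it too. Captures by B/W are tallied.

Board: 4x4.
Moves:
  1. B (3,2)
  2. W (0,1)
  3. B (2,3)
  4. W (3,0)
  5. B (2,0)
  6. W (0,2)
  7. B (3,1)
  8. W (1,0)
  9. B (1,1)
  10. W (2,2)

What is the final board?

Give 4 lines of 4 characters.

Move 1: B@(3,2) -> caps B=0 W=0
Move 2: W@(0,1) -> caps B=0 W=0
Move 3: B@(2,3) -> caps B=0 W=0
Move 4: W@(3,0) -> caps B=0 W=0
Move 5: B@(2,0) -> caps B=0 W=0
Move 6: W@(0,2) -> caps B=0 W=0
Move 7: B@(3,1) -> caps B=1 W=0
Move 8: W@(1,0) -> caps B=1 W=0
Move 9: B@(1,1) -> caps B=1 W=0
Move 10: W@(2,2) -> caps B=1 W=0

Answer: .WW.
WB..
B.WB
.BB.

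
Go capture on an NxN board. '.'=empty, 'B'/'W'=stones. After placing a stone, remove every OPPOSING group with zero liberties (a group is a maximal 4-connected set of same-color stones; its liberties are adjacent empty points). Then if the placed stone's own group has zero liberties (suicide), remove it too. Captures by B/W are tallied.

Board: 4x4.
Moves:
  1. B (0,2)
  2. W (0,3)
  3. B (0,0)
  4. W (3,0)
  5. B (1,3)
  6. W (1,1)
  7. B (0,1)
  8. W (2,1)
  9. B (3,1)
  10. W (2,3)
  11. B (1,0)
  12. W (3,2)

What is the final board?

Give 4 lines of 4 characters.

Move 1: B@(0,2) -> caps B=0 W=0
Move 2: W@(0,3) -> caps B=0 W=0
Move 3: B@(0,0) -> caps B=0 W=0
Move 4: W@(3,0) -> caps B=0 W=0
Move 5: B@(1,3) -> caps B=1 W=0
Move 6: W@(1,1) -> caps B=1 W=0
Move 7: B@(0,1) -> caps B=1 W=0
Move 8: W@(2,1) -> caps B=1 W=0
Move 9: B@(3,1) -> caps B=1 W=0
Move 10: W@(2,3) -> caps B=1 W=0
Move 11: B@(1,0) -> caps B=1 W=0
Move 12: W@(3,2) -> caps B=1 W=1

Answer: BBB.
BW.B
.W.W
W.W.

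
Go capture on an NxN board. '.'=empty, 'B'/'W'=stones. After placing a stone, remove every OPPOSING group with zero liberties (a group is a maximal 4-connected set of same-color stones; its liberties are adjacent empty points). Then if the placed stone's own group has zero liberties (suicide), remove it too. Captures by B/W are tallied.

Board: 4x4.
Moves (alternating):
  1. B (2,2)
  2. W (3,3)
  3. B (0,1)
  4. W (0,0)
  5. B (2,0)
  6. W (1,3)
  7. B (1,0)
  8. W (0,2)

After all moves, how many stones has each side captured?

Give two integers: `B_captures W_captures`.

Answer: 1 0

Derivation:
Move 1: B@(2,2) -> caps B=0 W=0
Move 2: W@(3,3) -> caps B=0 W=0
Move 3: B@(0,1) -> caps B=0 W=0
Move 4: W@(0,0) -> caps B=0 W=0
Move 5: B@(2,0) -> caps B=0 W=0
Move 6: W@(1,3) -> caps B=0 W=0
Move 7: B@(1,0) -> caps B=1 W=0
Move 8: W@(0,2) -> caps B=1 W=0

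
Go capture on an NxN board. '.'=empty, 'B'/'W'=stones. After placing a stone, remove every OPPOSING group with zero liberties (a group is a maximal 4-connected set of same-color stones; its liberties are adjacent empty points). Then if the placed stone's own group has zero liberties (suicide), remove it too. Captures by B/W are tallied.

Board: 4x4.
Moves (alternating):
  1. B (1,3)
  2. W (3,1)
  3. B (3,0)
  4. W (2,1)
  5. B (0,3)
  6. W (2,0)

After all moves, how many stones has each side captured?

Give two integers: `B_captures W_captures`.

Move 1: B@(1,3) -> caps B=0 W=0
Move 2: W@(3,1) -> caps B=0 W=0
Move 3: B@(3,0) -> caps B=0 W=0
Move 4: W@(2,1) -> caps B=0 W=0
Move 5: B@(0,3) -> caps B=0 W=0
Move 6: W@(2,0) -> caps B=0 W=1

Answer: 0 1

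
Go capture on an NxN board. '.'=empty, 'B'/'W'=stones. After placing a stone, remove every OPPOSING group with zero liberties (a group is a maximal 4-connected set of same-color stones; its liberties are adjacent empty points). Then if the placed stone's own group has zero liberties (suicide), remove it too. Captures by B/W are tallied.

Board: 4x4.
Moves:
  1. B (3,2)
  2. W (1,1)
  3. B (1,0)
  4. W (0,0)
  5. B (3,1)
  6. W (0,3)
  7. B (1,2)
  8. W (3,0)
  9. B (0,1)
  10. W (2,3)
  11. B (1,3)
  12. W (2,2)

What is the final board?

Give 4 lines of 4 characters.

Answer: .B.W
BWBB
..WW
WBB.

Derivation:
Move 1: B@(3,2) -> caps B=0 W=0
Move 2: W@(1,1) -> caps B=0 W=0
Move 3: B@(1,0) -> caps B=0 W=0
Move 4: W@(0,0) -> caps B=0 W=0
Move 5: B@(3,1) -> caps B=0 W=0
Move 6: W@(0,3) -> caps B=0 W=0
Move 7: B@(1,2) -> caps B=0 W=0
Move 8: W@(3,0) -> caps B=0 W=0
Move 9: B@(0,1) -> caps B=1 W=0
Move 10: W@(2,3) -> caps B=1 W=0
Move 11: B@(1,3) -> caps B=1 W=0
Move 12: W@(2,2) -> caps B=1 W=0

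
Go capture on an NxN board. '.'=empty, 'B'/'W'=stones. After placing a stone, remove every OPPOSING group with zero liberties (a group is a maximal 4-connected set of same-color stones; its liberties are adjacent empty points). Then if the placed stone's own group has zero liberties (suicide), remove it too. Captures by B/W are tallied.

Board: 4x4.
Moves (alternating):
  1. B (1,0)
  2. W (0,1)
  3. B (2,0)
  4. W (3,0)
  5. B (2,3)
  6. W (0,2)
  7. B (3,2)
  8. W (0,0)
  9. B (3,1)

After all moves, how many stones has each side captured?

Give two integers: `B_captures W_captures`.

Answer: 1 0

Derivation:
Move 1: B@(1,0) -> caps B=0 W=0
Move 2: W@(0,1) -> caps B=0 W=0
Move 3: B@(2,0) -> caps B=0 W=0
Move 4: W@(3,0) -> caps B=0 W=0
Move 5: B@(2,3) -> caps B=0 W=0
Move 6: W@(0,2) -> caps B=0 W=0
Move 7: B@(3,2) -> caps B=0 W=0
Move 8: W@(0,0) -> caps B=0 W=0
Move 9: B@(3,1) -> caps B=1 W=0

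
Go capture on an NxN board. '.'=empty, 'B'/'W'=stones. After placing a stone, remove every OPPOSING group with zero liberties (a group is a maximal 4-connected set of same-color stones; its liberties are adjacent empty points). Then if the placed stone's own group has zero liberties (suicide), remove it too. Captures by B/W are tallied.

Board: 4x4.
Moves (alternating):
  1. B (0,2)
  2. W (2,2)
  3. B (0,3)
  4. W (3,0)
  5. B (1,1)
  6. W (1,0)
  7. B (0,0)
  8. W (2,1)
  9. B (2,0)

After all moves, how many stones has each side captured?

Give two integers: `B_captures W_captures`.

Answer: 1 0

Derivation:
Move 1: B@(0,2) -> caps B=0 W=0
Move 2: W@(2,2) -> caps B=0 W=0
Move 3: B@(0,3) -> caps B=0 W=0
Move 4: W@(3,0) -> caps B=0 W=0
Move 5: B@(1,1) -> caps B=0 W=0
Move 6: W@(1,0) -> caps B=0 W=0
Move 7: B@(0,0) -> caps B=0 W=0
Move 8: W@(2,1) -> caps B=0 W=0
Move 9: B@(2,0) -> caps B=1 W=0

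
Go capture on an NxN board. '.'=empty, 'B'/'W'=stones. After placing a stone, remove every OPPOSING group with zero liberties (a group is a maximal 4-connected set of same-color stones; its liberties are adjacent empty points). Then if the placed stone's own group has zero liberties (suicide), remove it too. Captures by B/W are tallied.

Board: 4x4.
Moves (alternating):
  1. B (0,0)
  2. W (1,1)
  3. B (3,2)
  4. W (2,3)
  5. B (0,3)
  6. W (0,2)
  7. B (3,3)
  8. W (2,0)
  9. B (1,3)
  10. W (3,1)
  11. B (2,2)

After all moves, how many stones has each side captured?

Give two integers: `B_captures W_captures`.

Answer: 1 0

Derivation:
Move 1: B@(0,0) -> caps B=0 W=0
Move 2: W@(1,1) -> caps B=0 W=0
Move 3: B@(3,2) -> caps B=0 W=0
Move 4: W@(2,3) -> caps B=0 W=0
Move 5: B@(0,3) -> caps B=0 W=0
Move 6: W@(0,2) -> caps B=0 W=0
Move 7: B@(3,3) -> caps B=0 W=0
Move 8: W@(2,0) -> caps B=0 W=0
Move 9: B@(1,3) -> caps B=0 W=0
Move 10: W@(3,1) -> caps B=0 W=0
Move 11: B@(2,2) -> caps B=1 W=0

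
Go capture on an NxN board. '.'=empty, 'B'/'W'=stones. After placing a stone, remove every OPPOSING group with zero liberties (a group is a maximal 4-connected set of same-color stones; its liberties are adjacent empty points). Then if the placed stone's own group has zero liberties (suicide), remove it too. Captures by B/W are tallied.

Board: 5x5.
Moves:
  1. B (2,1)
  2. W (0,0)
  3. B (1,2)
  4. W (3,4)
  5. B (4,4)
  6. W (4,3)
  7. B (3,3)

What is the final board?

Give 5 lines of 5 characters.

Move 1: B@(2,1) -> caps B=0 W=0
Move 2: W@(0,0) -> caps B=0 W=0
Move 3: B@(1,2) -> caps B=0 W=0
Move 4: W@(3,4) -> caps B=0 W=0
Move 5: B@(4,4) -> caps B=0 W=0
Move 6: W@(4,3) -> caps B=0 W=1
Move 7: B@(3,3) -> caps B=0 W=1

Answer: W....
..B..
.B...
...BW
...W.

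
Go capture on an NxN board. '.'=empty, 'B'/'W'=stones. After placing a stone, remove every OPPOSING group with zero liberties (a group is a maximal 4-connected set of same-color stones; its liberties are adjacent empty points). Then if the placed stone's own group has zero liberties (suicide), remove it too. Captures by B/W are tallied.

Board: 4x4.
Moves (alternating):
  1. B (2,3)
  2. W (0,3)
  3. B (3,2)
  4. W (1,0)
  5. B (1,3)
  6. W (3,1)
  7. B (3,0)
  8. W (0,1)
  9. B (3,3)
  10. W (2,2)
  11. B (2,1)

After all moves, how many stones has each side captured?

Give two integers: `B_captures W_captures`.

Move 1: B@(2,3) -> caps B=0 W=0
Move 2: W@(0,3) -> caps B=0 W=0
Move 3: B@(3,2) -> caps B=0 W=0
Move 4: W@(1,0) -> caps B=0 W=0
Move 5: B@(1,3) -> caps B=0 W=0
Move 6: W@(3,1) -> caps B=0 W=0
Move 7: B@(3,0) -> caps B=0 W=0
Move 8: W@(0,1) -> caps B=0 W=0
Move 9: B@(3,3) -> caps B=0 W=0
Move 10: W@(2,2) -> caps B=0 W=0
Move 11: B@(2,1) -> caps B=1 W=0

Answer: 1 0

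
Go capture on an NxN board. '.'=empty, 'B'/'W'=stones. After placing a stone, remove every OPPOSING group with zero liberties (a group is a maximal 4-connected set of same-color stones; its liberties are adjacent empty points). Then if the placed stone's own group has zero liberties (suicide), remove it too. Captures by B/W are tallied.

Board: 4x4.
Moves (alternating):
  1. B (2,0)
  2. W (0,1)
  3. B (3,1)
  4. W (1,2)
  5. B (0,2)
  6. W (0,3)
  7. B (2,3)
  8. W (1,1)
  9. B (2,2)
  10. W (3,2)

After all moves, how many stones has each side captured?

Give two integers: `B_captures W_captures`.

Answer: 0 1

Derivation:
Move 1: B@(2,0) -> caps B=0 W=0
Move 2: W@(0,1) -> caps B=0 W=0
Move 3: B@(3,1) -> caps B=0 W=0
Move 4: W@(1,2) -> caps B=0 W=0
Move 5: B@(0,2) -> caps B=0 W=0
Move 6: W@(0,3) -> caps B=0 W=1
Move 7: B@(2,3) -> caps B=0 W=1
Move 8: W@(1,1) -> caps B=0 W=1
Move 9: B@(2,2) -> caps B=0 W=1
Move 10: W@(3,2) -> caps B=0 W=1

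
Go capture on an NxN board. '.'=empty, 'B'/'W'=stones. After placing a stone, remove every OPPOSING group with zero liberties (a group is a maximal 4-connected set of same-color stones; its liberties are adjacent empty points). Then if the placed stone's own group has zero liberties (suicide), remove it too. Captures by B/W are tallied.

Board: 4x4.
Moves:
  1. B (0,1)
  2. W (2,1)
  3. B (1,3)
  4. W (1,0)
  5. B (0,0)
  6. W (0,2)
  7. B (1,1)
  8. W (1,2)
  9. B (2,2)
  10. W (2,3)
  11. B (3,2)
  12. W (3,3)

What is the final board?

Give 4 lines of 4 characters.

Move 1: B@(0,1) -> caps B=0 W=0
Move 2: W@(2,1) -> caps B=0 W=0
Move 3: B@(1,3) -> caps B=0 W=0
Move 4: W@(1,0) -> caps B=0 W=0
Move 5: B@(0,0) -> caps B=0 W=0
Move 6: W@(0,2) -> caps B=0 W=0
Move 7: B@(1,1) -> caps B=0 W=0
Move 8: W@(1,2) -> caps B=0 W=3
Move 9: B@(2,2) -> caps B=0 W=3
Move 10: W@(2,3) -> caps B=0 W=3
Move 11: B@(3,2) -> caps B=0 W=3
Move 12: W@(3,3) -> caps B=0 W=3

Answer: ..W.
W.WB
.WB.
..B.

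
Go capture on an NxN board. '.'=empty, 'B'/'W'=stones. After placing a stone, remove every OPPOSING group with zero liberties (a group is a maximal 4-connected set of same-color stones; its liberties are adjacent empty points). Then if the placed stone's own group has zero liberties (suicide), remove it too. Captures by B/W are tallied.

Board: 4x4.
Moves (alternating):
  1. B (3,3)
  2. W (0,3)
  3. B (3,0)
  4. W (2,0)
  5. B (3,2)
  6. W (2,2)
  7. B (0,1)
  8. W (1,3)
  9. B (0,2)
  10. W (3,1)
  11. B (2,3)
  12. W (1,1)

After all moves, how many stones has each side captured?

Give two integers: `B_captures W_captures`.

Move 1: B@(3,3) -> caps B=0 W=0
Move 2: W@(0,3) -> caps B=0 W=0
Move 3: B@(3,0) -> caps B=0 W=0
Move 4: W@(2,0) -> caps B=0 W=0
Move 5: B@(3,2) -> caps B=0 W=0
Move 6: W@(2,2) -> caps B=0 W=0
Move 7: B@(0,1) -> caps B=0 W=0
Move 8: W@(1,3) -> caps B=0 W=0
Move 9: B@(0,2) -> caps B=0 W=0
Move 10: W@(3,1) -> caps B=0 W=1
Move 11: B@(2,3) -> caps B=0 W=1
Move 12: W@(1,1) -> caps B=0 W=1

Answer: 0 1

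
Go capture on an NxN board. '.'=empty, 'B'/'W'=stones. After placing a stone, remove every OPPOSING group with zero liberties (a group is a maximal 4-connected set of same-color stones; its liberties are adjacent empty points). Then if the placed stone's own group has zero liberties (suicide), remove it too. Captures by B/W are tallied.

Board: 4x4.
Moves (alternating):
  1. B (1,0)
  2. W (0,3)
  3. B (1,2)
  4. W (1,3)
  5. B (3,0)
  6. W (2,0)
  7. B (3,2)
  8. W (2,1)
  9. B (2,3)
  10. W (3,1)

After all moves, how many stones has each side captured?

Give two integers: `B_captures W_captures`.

Move 1: B@(1,0) -> caps B=0 W=0
Move 2: W@(0,3) -> caps B=0 W=0
Move 3: B@(1,2) -> caps B=0 W=0
Move 4: W@(1,3) -> caps B=0 W=0
Move 5: B@(3,0) -> caps B=0 W=0
Move 6: W@(2,0) -> caps B=0 W=0
Move 7: B@(3,2) -> caps B=0 W=0
Move 8: W@(2,1) -> caps B=0 W=0
Move 9: B@(2,3) -> caps B=0 W=0
Move 10: W@(3,1) -> caps B=0 W=1

Answer: 0 1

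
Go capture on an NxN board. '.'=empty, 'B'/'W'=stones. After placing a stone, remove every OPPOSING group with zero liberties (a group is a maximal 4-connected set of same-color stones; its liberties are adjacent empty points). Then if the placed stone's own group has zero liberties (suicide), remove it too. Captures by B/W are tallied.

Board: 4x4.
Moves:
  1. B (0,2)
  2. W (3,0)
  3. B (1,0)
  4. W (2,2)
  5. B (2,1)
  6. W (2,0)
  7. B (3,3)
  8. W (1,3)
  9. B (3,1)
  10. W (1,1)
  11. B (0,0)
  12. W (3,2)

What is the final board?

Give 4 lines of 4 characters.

Answer: B.B.
BW.W
.BW.
.BWB

Derivation:
Move 1: B@(0,2) -> caps B=0 W=0
Move 2: W@(3,0) -> caps B=0 W=0
Move 3: B@(1,0) -> caps B=0 W=0
Move 4: W@(2,2) -> caps B=0 W=0
Move 5: B@(2,1) -> caps B=0 W=0
Move 6: W@(2,0) -> caps B=0 W=0
Move 7: B@(3,3) -> caps B=0 W=0
Move 8: W@(1,3) -> caps B=0 W=0
Move 9: B@(3,1) -> caps B=2 W=0
Move 10: W@(1,1) -> caps B=2 W=0
Move 11: B@(0,0) -> caps B=2 W=0
Move 12: W@(3,2) -> caps B=2 W=0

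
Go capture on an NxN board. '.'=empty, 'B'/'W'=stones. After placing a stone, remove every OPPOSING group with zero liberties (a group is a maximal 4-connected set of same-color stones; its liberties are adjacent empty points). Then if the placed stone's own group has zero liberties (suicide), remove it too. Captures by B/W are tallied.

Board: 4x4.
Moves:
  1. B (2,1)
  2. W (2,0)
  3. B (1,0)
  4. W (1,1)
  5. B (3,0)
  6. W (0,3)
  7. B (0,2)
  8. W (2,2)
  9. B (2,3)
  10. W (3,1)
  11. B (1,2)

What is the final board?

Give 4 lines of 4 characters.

Answer: ..BW
BWB.
.BWB
BW..

Derivation:
Move 1: B@(2,1) -> caps B=0 W=0
Move 2: W@(2,0) -> caps B=0 W=0
Move 3: B@(1,0) -> caps B=0 W=0
Move 4: W@(1,1) -> caps B=0 W=0
Move 5: B@(3,0) -> caps B=1 W=0
Move 6: W@(0,3) -> caps B=1 W=0
Move 7: B@(0,2) -> caps B=1 W=0
Move 8: W@(2,2) -> caps B=1 W=0
Move 9: B@(2,3) -> caps B=1 W=0
Move 10: W@(3,1) -> caps B=1 W=0
Move 11: B@(1,2) -> caps B=1 W=0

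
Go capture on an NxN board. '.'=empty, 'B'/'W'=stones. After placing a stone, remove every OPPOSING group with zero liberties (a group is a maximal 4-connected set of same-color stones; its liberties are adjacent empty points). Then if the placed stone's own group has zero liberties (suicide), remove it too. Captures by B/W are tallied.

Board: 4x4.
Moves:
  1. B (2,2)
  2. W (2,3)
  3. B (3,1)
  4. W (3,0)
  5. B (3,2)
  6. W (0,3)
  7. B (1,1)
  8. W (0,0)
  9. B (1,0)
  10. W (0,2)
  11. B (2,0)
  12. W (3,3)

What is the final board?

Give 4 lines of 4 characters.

Answer: W.WW
BB..
B.BW
.BBW

Derivation:
Move 1: B@(2,2) -> caps B=0 W=0
Move 2: W@(2,3) -> caps B=0 W=0
Move 3: B@(3,1) -> caps B=0 W=0
Move 4: W@(3,0) -> caps B=0 W=0
Move 5: B@(3,2) -> caps B=0 W=0
Move 6: W@(0,3) -> caps B=0 W=0
Move 7: B@(1,1) -> caps B=0 W=0
Move 8: W@(0,0) -> caps B=0 W=0
Move 9: B@(1,0) -> caps B=0 W=0
Move 10: W@(0,2) -> caps B=0 W=0
Move 11: B@(2,0) -> caps B=1 W=0
Move 12: W@(3,3) -> caps B=1 W=0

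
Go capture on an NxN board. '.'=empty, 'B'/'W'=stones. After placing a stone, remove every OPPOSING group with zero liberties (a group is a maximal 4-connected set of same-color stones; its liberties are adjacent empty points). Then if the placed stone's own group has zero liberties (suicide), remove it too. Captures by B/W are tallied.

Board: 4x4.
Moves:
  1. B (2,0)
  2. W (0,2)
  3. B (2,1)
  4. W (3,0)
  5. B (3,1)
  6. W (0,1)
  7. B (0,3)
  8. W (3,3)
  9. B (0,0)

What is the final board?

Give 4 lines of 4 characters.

Answer: BWWB
....
BB..
.B.W

Derivation:
Move 1: B@(2,0) -> caps B=0 W=0
Move 2: W@(0,2) -> caps B=0 W=0
Move 3: B@(2,1) -> caps B=0 W=0
Move 4: W@(3,0) -> caps B=0 W=0
Move 5: B@(3,1) -> caps B=1 W=0
Move 6: W@(0,1) -> caps B=1 W=0
Move 7: B@(0,3) -> caps B=1 W=0
Move 8: W@(3,3) -> caps B=1 W=0
Move 9: B@(0,0) -> caps B=1 W=0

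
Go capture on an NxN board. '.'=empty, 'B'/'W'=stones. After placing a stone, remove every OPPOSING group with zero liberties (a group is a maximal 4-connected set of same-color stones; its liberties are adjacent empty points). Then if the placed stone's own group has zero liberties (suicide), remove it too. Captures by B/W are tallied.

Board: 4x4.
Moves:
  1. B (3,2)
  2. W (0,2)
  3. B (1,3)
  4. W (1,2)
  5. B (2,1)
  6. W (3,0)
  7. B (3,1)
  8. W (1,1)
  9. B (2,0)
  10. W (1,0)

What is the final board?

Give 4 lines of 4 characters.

Answer: ..W.
WWWB
BB..
.BB.

Derivation:
Move 1: B@(3,2) -> caps B=0 W=0
Move 2: W@(0,2) -> caps B=0 W=0
Move 3: B@(1,3) -> caps B=0 W=0
Move 4: W@(1,2) -> caps B=0 W=0
Move 5: B@(2,1) -> caps B=0 W=0
Move 6: W@(3,0) -> caps B=0 W=0
Move 7: B@(3,1) -> caps B=0 W=0
Move 8: W@(1,1) -> caps B=0 W=0
Move 9: B@(2,0) -> caps B=1 W=0
Move 10: W@(1,0) -> caps B=1 W=0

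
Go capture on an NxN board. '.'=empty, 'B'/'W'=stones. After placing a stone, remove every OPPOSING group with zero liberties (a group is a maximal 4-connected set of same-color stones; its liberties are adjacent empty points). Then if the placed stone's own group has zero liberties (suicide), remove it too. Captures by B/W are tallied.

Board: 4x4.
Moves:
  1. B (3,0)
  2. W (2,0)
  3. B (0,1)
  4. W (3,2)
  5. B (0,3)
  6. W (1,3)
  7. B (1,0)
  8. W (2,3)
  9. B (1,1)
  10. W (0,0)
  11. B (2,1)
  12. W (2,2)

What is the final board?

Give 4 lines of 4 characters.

Answer: .B.B
BB.W
.BWW
B.W.

Derivation:
Move 1: B@(3,0) -> caps B=0 W=0
Move 2: W@(2,0) -> caps B=0 W=0
Move 3: B@(0,1) -> caps B=0 W=0
Move 4: W@(3,2) -> caps B=0 W=0
Move 5: B@(0,3) -> caps B=0 W=0
Move 6: W@(1,3) -> caps B=0 W=0
Move 7: B@(1,0) -> caps B=0 W=0
Move 8: W@(2,3) -> caps B=0 W=0
Move 9: B@(1,1) -> caps B=0 W=0
Move 10: W@(0,0) -> caps B=0 W=0
Move 11: B@(2,1) -> caps B=1 W=0
Move 12: W@(2,2) -> caps B=1 W=0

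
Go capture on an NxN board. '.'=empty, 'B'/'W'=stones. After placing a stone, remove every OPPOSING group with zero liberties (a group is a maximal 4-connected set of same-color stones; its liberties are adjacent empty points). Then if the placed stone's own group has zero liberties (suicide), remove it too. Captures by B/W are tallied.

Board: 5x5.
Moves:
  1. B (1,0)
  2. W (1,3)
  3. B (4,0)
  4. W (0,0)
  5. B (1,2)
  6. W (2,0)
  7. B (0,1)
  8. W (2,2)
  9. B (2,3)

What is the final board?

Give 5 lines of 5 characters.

Move 1: B@(1,0) -> caps B=0 W=0
Move 2: W@(1,3) -> caps B=0 W=0
Move 3: B@(4,0) -> caps B=0 W=0
Move 4: W@(0,0) -> caps B=0 W=0
Move 5: B@(1,2) -> caps B=0 W=0
Move 6: W@(2,0) -> caps B=0 W=0
Move 7: B@(0,1) -> caps B=1 W=0
Move 8: W@(2,2) -> caps B=1 W=0
Move 9: B@(2,3) -> caps B=1 W=0

Answer: .B...
B.BW.
W.WB.
.....
B....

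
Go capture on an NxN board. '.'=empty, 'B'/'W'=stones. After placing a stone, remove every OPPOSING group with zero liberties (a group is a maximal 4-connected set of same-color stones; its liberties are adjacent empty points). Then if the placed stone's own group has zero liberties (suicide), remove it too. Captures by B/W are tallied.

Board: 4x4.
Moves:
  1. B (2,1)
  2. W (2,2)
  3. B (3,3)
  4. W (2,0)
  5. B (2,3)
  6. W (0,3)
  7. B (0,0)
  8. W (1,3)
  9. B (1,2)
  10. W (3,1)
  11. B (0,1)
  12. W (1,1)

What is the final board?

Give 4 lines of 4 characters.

Move 1: B@(2,1) -> caps B=0 W=0
Move 2: W@(2,2) -> caps B=0 W=0
Move 3: B@(3,3) -> caps B=0 W=0
Move 4: W@(2,0) -> caps B=0 W=0
Move 5: B@(2,3) -> caps B=0 W=0
Move 6: W@(0,3) -> caps B=0 W=0
Move 7: B@(0,0) -> caps B=0 W=0
Move 8: W@(1,3) -> caps B=0 W=0
Move 9: B@(1,2) -> caps B=0 W=0
Move 10: W@(3,1) -> caps B=0 W=0
Move 11: B@(0,1) -> caps B=0 W=0
Move 12: W@(1,1) -> caps B=0 W=1

Answer: BB.W
.WBW
W.WB
.W.B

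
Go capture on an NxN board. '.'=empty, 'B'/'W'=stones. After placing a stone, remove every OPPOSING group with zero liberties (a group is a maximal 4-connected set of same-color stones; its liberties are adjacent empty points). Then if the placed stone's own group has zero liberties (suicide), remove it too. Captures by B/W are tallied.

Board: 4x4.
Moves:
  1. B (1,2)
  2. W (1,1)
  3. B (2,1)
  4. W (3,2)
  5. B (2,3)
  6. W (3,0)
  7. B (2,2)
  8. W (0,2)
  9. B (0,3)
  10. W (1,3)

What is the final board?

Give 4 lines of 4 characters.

Answer: ..W.
.WBW
.BBB
W.W.

Derivation:
Move 1: B@(1,2) -> caps B=0 W=0
Move 2: W@(1,1) -> caps B=0 W=0
Move 3: B@(2,1) -> caps B=0 W=0
Move 4: W@(3,2) -> caps B=0 W=0
Move 5: B@(2,3) -> caps B=0 W=0
Move 6: W@(3,0) -> caps B=0 W=0
Move 7: B@(2,2) -> caps B=0 W=0
Move 8: W@(0,2) -> caps B=0 W=0
Move 9: B@(0,3) -> caps B=0 W=0
Move 10: W@(1,3) -> caps B=0 W=1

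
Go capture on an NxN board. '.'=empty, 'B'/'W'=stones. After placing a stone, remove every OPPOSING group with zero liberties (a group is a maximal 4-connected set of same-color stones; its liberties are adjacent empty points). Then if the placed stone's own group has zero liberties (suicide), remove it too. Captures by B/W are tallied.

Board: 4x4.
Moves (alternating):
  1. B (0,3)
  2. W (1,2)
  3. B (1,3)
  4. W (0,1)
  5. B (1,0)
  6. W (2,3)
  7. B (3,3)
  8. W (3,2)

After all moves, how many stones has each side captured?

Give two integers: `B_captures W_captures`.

Answer: 0 1

Derivation:
Move 1: B@(0,3) -> caps B=0 W=0
Move 2: W@(1,2) -> caps B=0 W=0
Move 3: B@(1,3) -> caps B=0 W=0
Move 4: W@(0,1) -> caps B=0 W=0
Move 5: B@(1,0) -> caps B=0 W=0
Move 6: W@(2,3) -> caps B=0 W=0
Move 7: B@(3,3) -> caps B=0 W=0
Move 8: W@(3,2) -> caps B=0 W=1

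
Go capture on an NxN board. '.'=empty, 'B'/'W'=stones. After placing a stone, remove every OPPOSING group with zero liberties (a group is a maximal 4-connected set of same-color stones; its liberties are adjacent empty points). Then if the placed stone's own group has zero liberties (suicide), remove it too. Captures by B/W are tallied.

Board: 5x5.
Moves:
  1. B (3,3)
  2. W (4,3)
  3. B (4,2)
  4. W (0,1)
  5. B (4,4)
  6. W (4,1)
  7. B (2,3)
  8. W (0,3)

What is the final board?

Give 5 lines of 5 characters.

Answer: .W.W.
.....
...B.
...B.
.WB.B

Derivation:
Move 1: B@(3,3) -> caps B=0 W=0
Move 2: W@(4,3) -> caps B=0 W=0
Move 3: B@(4,2) -> caps B=0 W=0
Move 4: W@(0,1) -> caps B=0 W=0
Move 5: B@(4,4) -> caps B=1 W=0
Move 6: W@(4,1) -> caps B=1 W=0
Move 7: B@(2,3) -> caps B=1 W=0
Move 8: W@(0,3) -> caps B=1 W=0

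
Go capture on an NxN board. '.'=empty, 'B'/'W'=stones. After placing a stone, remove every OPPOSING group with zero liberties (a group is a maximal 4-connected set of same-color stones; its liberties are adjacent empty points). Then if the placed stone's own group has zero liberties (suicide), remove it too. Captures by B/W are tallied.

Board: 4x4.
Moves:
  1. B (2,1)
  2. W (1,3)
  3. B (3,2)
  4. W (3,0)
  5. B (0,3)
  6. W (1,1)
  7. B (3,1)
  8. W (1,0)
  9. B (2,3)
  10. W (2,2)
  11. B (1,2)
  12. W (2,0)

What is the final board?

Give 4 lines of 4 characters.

Answer: ...B
WWB.
WB.B
WBB.

Derivation:
Move 1: B@(2,1) -> caps B=0 W=0
Move 2: W@(1,3) -> caps B=0 W=0
Move 3: B@(3,2) -> caps B=0 W=0
Move 4: W@(3,0) -> caps B=0 W=0
Move 5: B@(0,3) -> caps B=0 W=0
Move 6: W@(1,1) -> caps B=0 W=0
Move 7: B@(3,1) -> caps B=0 W=0
Move 8: W@(1,0) -> caps B=0 W=0
Move 9: B@(2,3) -> caps B=0 W=0
Move 10: W@(2,2) -> caps B=0 W=0
Move 11: B@(1,2) -> caps B=2 W=0
Move 12: W@(2,0) -> caps B=2 W=0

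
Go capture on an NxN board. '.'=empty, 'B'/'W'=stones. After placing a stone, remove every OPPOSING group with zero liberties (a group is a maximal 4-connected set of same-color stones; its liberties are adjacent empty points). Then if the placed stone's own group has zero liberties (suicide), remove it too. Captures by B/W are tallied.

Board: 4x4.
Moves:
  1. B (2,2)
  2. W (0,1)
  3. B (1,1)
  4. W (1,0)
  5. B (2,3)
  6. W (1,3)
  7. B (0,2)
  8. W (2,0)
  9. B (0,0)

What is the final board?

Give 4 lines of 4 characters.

Answer: B.B.
WB.W
W.BB
....

Derivation:
Move 1: B@(2,2) -> caps B=0 W=0
Move 2: W@(0,1) -> caps B=0 W=0
Move 3: B@(1,1) -> caps B=0 W=0
Move 4: W@(1,0) -> caps B=0 W=0
Move 5: B@(2,3) -> caps B=0 W=0
Move 6: W@(1,3) -> caps B=0 W=0
Move 7: B@(0,2) -> caps B=0 W=0
Move 8: W@(2,0) -> caps B=0 W=0
Move 9: B@(0,0) -> caps B=1 W=0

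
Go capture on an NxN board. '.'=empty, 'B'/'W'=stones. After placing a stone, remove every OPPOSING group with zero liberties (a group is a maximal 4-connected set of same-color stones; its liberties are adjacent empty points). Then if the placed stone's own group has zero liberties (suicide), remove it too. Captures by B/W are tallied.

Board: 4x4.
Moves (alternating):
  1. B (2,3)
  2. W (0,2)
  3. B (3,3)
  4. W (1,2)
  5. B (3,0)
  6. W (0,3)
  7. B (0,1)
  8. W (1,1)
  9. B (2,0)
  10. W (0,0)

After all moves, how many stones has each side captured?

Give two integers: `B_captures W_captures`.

Move 1: B@(2,3) -> caps B=0 W=0
Move 2: W@(0,2) -> caps B=0 W=0
Move 3: B@(3,3) -> caps B=0 W=0
Move 4: W@(1,2) -> caps B=0 W=0
Move 5: B@(3,0) -> caps B=0 W=0
Move 6: W@(0,3) -> caps B=0 W=0
Move 7: B@(0,1) -> caps B=0 W=0
Move 8: W@(1,1) -> caps B=0 W=0
Move 9: B@(2,0) -> caps B=0 W=0
Move 10: W@(0,0) -> caps B=0 W=1

Answer: 0 1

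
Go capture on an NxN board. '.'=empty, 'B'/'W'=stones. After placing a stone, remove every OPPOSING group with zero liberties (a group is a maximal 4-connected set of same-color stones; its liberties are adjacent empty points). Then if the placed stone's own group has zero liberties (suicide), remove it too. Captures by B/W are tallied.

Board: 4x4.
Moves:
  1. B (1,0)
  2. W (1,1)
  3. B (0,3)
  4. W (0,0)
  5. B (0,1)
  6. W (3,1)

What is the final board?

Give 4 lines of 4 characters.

Answer: .B.B
BW..
....
.W..

Derivation:
Move 1: B@(1,0) -> caps B=0 W=0
Move 2: W@(1,1) -> caps B=0 W=0
Move 3: B@(0,3) -> caps B=0 W=0
Move 4: W@(0,0) -> caps B=0 W=0
Move 5: B@(0,1) -> caps B=1 W=0
Move 6: W@(3,1) -> caps B=1 W=0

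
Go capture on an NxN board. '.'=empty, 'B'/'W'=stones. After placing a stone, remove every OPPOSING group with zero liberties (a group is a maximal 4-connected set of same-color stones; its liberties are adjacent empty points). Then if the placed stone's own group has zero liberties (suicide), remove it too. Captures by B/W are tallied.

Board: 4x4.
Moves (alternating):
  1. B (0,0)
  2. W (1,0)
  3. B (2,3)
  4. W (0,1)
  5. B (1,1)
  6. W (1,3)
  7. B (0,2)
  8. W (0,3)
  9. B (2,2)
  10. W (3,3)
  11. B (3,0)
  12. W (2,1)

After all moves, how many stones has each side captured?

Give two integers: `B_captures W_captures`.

Answer: 0 1

Derivation:
Move 1: B@(0,0) -> caps B=0 W=0
Move 2: W@(1,0) -> caps B=0 W=0
Move 3: B@(2,3) -> caps B=0 W=0
Move 4: W@(0,1) -> caps B=0 W=1
Move 5: B@(1,1) -> caps B=0 W=1
Move 6: W@(1,3) -> caps B=0 W=1
Move 7: B@(0,2) -> caps B=0 W=1
Move 8: W@(0,3) -> caps B=0 W=1
Move 9: B@(2,2) -> caps B=0 W=1
Move 10: W@(3,3) -> caps B=0 W=1
Move 11: B@(3,0) -> caps B=0 W=1
Move 12: W@(2,1) -> caps B=0 W=1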